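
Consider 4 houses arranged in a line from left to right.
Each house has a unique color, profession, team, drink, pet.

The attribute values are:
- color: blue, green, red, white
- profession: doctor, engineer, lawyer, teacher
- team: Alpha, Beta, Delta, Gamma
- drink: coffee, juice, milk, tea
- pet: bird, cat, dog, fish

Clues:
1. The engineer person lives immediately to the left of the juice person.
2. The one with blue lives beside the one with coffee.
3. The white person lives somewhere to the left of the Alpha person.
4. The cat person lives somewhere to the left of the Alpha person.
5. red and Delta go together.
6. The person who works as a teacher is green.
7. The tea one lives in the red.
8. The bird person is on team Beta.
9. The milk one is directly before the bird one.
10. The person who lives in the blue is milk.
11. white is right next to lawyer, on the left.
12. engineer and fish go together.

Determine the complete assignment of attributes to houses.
Solution:

House | Color | Profession | Team | Drink | Pet
-----------------------------------------------
  1   | red | engineer | Delta | tea | fish
  2   | white | doctor | Gamma | juice | cat
  3   | blue | lawyer | Alpha | milk | dog
  4   | green | teacher | Beta | coffee | bird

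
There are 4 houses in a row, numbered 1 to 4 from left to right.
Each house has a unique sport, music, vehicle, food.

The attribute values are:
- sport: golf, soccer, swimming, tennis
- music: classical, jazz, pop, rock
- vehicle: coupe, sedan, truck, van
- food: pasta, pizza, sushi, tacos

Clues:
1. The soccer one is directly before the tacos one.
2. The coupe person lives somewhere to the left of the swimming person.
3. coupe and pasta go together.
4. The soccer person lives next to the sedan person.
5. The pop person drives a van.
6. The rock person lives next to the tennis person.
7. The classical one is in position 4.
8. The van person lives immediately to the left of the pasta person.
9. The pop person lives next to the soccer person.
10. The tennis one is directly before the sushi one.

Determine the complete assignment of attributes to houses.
Solution:

House | Sport | Music | Vehicle | Food
--------------------------------------
  1   | golf | pop | van | pizza
  2   | soccer | rock | coupe | pasta
  3   | tennis | jazz | sedan | tacos
  4   | swimming | classical | truck | sushi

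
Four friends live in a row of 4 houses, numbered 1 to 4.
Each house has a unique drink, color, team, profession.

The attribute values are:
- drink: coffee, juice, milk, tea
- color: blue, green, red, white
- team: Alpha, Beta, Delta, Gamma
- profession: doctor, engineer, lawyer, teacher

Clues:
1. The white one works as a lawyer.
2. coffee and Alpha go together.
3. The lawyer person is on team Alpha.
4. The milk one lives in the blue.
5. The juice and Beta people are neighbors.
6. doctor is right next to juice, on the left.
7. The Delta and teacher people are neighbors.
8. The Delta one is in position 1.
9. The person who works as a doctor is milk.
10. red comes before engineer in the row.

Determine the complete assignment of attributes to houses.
Solution:

House | Drink | Color | Team | Profession
-----------------------------------------
  1   | milk | blue | Delta | doctor
  2   | juice | red | Gamma | teacher
  3   | tea | green | Beta | engineer
  4   | coffee | white | Alpha | lawyer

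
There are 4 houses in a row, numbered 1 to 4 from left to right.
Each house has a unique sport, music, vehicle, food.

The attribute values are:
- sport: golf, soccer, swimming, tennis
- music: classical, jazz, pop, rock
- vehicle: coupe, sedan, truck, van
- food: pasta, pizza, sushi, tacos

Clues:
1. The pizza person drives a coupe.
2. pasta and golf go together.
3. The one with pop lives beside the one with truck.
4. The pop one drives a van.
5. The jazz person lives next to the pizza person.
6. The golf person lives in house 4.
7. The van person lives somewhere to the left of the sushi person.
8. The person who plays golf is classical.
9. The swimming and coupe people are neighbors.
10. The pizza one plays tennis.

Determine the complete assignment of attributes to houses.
Solution:

House | Sport | Music | Vehicle | Food
--------------------------------------
  1   | soccer | pop | van | tacos
  2   | swimming | jazz | truck | sushi
  3   | tennis | rock | coupe | pizza
  4   | golf | classical | sedan | pasta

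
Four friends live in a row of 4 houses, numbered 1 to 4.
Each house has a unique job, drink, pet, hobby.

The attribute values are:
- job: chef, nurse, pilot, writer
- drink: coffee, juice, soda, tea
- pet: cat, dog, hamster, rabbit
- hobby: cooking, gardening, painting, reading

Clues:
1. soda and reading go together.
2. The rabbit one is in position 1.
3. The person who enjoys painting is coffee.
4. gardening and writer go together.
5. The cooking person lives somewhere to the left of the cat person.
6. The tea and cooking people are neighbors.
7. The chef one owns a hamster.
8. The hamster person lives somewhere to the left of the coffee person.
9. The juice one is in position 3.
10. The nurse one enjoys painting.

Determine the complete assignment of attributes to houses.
Solution:

House | Job | Drink | Pet | Hobby
---------------------------------
  1   | pilot | soda | rabbit | reading
  2   | writer | tea | dog | gardening
  3   | chef | juice | hamster | cooking
  4   | nurse | coffee | cat | painting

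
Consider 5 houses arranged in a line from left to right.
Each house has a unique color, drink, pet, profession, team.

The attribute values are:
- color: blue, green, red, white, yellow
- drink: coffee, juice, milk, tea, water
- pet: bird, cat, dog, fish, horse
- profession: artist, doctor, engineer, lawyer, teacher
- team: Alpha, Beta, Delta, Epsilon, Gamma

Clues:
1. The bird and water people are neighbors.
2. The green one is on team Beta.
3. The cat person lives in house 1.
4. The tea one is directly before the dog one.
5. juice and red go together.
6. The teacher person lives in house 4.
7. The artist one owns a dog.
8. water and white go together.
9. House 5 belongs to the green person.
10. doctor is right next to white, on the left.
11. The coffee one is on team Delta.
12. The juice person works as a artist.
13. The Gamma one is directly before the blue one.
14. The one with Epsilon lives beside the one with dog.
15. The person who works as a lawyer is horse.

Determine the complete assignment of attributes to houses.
Solution:

House | Color | Drink | Pet | Profession | Team
-----------------------------------------------
  1   | yellow | tea | cat | engineer | Epsilon
  2   | red | juice | dog | artist | Gamma
  3   | blue | coffee | bird | doctor | Delta
  4   | white | water | fish | teacher | Alpha
  5   | green | milk | horse | lawyer | Beta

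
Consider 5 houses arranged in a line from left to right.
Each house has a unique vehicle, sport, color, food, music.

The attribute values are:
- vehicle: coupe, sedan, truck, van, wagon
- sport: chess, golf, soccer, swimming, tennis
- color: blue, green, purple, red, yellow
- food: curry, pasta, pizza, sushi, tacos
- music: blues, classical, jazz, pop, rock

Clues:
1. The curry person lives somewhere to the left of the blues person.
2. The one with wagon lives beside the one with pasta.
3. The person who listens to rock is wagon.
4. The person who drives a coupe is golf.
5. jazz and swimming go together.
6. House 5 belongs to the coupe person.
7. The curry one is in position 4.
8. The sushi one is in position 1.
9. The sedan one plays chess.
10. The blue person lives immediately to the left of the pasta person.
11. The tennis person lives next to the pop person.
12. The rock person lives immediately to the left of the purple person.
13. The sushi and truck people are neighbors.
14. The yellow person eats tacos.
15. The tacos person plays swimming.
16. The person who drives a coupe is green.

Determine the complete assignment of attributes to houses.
Solution:

House | Vehicle | Sport | Color | Food | Music
----------------------------------------------
  1   | wagon | tennis | blue | sushi | rock
  2   | truck | soccer | purple | pasta | pop
  3   | van | swimming | yellow | tacos | jazz
  4   | sedan | chess | red | curry | classical
  5   | coupe | golf | green | pizza | blues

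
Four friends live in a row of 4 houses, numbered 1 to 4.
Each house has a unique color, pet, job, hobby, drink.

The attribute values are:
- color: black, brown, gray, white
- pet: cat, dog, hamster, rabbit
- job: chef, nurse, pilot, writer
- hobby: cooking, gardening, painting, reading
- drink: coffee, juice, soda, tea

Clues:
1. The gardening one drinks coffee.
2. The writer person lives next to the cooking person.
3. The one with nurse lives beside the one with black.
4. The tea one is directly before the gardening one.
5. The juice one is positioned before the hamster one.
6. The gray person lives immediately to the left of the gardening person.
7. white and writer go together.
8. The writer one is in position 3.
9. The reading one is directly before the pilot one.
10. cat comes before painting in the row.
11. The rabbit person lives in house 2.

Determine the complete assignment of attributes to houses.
Solution:

House | Color | Pet | Job | Hobby | Drink
-----------------------------------------
  1   | gray | cat | nurse | reading | tea
  2   | black | rabbit | pilot | gardening | coffee
  3   | white | dog | writer | painting | juice
  4   | brown | hamster | chef | cooking | soda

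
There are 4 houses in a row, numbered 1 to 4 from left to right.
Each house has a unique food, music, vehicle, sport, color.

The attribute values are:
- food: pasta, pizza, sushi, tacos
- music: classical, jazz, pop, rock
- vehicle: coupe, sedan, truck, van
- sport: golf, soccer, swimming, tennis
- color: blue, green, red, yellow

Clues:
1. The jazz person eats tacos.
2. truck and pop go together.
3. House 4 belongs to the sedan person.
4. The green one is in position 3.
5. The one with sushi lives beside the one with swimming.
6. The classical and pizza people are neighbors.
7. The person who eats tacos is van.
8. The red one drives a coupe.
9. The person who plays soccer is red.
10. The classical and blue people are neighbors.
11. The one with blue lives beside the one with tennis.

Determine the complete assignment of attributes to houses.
Solution:

House | Food | Music | Vehicle | Sport | Color
----------------------------------------------
  1   | sushi | classical | coupe | soccer | red
  2   | pizza | pop | truck | swimming | blue
  3   | tacos | jazz | van | tennis | green
  4   | pasta | rock | sedan | golf | yellow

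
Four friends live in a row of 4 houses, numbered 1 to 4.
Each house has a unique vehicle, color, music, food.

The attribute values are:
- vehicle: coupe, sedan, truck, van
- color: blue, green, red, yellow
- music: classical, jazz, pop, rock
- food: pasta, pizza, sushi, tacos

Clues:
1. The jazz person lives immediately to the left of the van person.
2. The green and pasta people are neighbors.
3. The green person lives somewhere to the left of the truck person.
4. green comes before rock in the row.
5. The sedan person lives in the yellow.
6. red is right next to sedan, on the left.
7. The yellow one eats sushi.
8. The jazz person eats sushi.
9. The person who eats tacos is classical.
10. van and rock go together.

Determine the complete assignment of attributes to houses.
Solution:

House | Vehicle | Color | Music | Food
--------------------------------------
  1   | coupe | green | classical | tacos
  2   | truck | red | pop | pasta
  3   | sedan | yellow | jazz | sushi
  4   | van | blue | rock | pizza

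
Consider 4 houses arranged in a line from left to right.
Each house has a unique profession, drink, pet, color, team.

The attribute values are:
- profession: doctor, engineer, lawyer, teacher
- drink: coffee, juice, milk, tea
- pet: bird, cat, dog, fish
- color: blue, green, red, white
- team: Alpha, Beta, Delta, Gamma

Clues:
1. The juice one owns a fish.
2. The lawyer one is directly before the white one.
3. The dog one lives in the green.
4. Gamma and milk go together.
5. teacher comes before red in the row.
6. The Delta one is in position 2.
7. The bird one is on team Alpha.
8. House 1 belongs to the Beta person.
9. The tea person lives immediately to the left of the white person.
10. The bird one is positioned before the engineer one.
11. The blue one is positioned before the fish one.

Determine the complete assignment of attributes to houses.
Solution:

House | Profession | Drink | Pet | Color | Team
-----------------------------------------------
  1   | lawyer | tea | cat | blue | Beta
  2   | teacher | juice | fish | white | Delta
  3   | doctor | coffee | bird | red | Alpha
  4   | engineer | milk | dog | green | Gamma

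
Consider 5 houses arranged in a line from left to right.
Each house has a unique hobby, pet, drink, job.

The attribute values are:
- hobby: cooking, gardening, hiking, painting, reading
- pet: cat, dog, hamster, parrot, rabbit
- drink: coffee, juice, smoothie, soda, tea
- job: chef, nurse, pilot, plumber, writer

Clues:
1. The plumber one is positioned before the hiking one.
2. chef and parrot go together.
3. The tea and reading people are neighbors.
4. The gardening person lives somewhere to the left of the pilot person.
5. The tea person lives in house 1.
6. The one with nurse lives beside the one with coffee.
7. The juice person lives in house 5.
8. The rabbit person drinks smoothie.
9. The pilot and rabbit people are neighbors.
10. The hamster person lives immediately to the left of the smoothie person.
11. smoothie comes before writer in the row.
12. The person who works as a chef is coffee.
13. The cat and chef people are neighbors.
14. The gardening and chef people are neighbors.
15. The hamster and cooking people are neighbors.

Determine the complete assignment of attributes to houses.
Solution:

House | Hobby | Pet | Drink | Job
---------------------------------
  1   | gardening | cat | tea | nurse
  2   | reading | parrot | coffee | chef
  3   | painting | hamster | soda | pilot
  4   | cooking | rabbit | smoothie | plumber
  5   | hiking | dog | juice | writer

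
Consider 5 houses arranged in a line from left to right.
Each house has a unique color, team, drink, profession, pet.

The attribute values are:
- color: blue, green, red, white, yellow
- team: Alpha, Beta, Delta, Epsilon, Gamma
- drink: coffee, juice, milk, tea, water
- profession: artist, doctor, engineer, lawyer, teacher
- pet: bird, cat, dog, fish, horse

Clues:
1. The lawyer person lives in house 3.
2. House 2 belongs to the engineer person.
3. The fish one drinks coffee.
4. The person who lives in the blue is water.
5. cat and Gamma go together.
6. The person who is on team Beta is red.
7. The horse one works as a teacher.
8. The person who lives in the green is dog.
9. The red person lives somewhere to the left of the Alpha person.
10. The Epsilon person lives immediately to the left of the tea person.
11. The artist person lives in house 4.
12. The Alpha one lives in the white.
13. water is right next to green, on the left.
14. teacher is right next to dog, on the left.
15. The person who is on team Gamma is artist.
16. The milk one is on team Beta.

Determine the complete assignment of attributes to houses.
Solution:

House | Color | Team | Drink | Profession | Pet
-----------------------------------------------
  1   | blue | Epsilon | water | teacher | horse
  2   | green | Delta | tea | engineer | dog
  3   | red | Beta | milk | lawyer | bird
  4   | yellow | Gamma | juice | artist | cat
  5   | white | Alpha | coffee | doctor | fish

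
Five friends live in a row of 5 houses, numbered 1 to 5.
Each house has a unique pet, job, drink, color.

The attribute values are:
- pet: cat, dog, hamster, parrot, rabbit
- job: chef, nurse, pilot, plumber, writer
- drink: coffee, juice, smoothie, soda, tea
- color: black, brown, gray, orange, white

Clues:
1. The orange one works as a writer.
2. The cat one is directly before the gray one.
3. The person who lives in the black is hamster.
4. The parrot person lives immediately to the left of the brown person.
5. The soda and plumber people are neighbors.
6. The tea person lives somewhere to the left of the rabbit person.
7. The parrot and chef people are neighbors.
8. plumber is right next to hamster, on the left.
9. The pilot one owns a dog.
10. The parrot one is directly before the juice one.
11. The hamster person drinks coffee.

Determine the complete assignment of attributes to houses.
Solution:

House | Pet | Job | Drink | Color
---------------------------------
  1   | parrot | writer | tea | orange
  2   | cat | chef | juice | brown
  3   | dog | pilot | soda | gray
  4   | rabbit | plumber | smoothie | white
  5   | hamster | nurse | coffee | black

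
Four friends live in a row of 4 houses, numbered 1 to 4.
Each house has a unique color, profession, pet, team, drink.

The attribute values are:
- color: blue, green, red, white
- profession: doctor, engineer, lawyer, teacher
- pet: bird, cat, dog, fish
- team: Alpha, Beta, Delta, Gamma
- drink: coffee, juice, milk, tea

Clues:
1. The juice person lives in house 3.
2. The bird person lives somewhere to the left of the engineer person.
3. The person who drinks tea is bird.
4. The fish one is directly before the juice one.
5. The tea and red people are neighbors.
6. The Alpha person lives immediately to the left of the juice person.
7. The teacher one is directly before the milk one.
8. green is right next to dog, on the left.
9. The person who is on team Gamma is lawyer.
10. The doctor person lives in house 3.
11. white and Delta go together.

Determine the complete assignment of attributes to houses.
Solution:

House | Color | Profession | Pet | Team | Drink
-----------------------------------------------
  1   | white | teacher | bird | Delta | tea
  2   | red | engineer | fish | Alpha | milk
  3   | green | doctor | cat | Beta | juice
  4   | blue | lawyer | dog | Gamma | coffee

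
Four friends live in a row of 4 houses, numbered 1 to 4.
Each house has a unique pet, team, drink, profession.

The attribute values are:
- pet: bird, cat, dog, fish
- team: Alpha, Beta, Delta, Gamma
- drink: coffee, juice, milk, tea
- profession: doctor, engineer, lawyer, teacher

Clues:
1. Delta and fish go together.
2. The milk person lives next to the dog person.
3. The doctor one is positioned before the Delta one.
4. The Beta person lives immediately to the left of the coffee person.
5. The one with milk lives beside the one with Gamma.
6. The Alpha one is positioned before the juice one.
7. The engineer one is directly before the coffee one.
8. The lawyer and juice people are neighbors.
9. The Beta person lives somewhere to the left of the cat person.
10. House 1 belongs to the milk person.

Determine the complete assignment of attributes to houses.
Solution:

House | Pet | Team | Drink | Profession
---------------------------------------
  1   | bird | Beta | milk | engineer
  2   | dog | Gamma | coffee | doctor
  3   | cat | Alpha | tea | lawyer
  4   | fish | Delta | juice | teacher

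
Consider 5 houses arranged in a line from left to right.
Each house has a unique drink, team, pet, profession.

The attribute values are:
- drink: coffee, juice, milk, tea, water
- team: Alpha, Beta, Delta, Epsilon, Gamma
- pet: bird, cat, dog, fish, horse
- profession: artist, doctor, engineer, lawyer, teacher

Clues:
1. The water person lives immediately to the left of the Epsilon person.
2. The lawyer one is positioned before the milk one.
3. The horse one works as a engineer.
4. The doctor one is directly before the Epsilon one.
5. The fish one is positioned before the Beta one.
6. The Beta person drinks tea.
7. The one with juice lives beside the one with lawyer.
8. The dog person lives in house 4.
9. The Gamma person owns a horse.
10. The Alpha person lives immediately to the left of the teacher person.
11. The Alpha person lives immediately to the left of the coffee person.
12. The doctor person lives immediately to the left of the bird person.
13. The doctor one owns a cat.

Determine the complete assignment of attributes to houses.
Solution:

House | Drink | Team | Pet | Profession
---------------------------------------
  1   | water | Alpha | cat | doctor
  2   | coffee | Epsilon | bird | teacher
  3   | juice | Delta | fish | artist
  4   | tea | Beta | dog | lawyer
  5   | milk | Gamma | horse | engineer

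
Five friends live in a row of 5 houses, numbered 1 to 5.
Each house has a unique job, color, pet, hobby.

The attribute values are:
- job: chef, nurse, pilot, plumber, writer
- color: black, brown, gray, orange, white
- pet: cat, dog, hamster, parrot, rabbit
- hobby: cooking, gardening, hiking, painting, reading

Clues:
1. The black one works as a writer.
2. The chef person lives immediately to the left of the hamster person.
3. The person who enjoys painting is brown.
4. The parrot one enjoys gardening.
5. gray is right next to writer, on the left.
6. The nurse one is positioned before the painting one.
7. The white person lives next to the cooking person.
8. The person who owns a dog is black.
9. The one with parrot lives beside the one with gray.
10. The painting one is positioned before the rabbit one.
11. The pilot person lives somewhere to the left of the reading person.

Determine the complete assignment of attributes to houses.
Solution:

House | Job | Color | Pet | Hobby
---------------------------------
  1   | chef | white | parrot | gardening
  2   | nurse | gray | hamster | cooking
  3   | writer | black | dog | hiking
  4   | pilot | brown | cat | painting
  5   | plumber | orange | rabbit | reading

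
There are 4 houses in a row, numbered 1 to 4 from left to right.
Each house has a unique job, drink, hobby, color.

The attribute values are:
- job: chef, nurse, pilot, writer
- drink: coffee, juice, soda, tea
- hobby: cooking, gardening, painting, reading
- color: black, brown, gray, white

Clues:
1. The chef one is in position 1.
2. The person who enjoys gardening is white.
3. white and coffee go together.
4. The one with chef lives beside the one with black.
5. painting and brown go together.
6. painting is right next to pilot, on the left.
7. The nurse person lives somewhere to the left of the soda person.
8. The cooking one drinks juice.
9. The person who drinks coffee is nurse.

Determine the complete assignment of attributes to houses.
Solution:

House | Job | Drink | Hobby | Color
-----------------------------------
  1   | chef | tea | painting | brown
  2   | pilot | juice | cooking | black
  3   | nurse | coffee | gardening | white
  4   | writer | soda | reading | gray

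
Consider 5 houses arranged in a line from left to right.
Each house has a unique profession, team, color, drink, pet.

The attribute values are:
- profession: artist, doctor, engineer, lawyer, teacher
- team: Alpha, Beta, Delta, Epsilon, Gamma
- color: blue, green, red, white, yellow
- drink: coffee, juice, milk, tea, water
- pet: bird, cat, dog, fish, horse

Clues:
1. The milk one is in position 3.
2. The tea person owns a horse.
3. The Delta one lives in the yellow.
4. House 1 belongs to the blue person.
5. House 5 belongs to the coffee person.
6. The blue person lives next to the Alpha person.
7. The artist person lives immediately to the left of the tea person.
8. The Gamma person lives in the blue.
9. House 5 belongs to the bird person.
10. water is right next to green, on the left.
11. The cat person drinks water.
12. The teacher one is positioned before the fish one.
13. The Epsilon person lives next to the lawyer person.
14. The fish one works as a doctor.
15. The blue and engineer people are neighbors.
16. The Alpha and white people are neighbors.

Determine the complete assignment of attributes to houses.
Solution:

House | Profession | Team | Color | Drink | Pet
-----------------------------------------------
  1   | artist | Gamma | blue | water | cat
  2   | engineer | Alpha | green | tea | horse
  3   | teacher | Beta | white | milk | dog
  4   | doctor | Epsilon | red | juice | fish
  5   | lawyer | Delta | yellow | coffee | bird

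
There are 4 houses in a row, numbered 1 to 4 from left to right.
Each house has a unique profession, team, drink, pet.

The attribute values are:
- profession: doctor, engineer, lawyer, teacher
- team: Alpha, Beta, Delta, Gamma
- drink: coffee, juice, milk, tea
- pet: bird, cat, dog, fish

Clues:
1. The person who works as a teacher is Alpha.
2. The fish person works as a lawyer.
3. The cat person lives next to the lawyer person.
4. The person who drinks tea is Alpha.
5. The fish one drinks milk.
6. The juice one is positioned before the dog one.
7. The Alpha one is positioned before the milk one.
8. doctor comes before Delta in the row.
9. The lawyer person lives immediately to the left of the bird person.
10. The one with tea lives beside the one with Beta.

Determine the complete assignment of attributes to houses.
Solution:

House | Profession | Team | Drink | Pet
---------------------------------------
  1   | teacher | Alpha | tea | cat
  2   | lawyer | Beta | milk | fish
  3   | doctor | Gamma | juice | bird
  4   | engineer | Delta | coffee | dog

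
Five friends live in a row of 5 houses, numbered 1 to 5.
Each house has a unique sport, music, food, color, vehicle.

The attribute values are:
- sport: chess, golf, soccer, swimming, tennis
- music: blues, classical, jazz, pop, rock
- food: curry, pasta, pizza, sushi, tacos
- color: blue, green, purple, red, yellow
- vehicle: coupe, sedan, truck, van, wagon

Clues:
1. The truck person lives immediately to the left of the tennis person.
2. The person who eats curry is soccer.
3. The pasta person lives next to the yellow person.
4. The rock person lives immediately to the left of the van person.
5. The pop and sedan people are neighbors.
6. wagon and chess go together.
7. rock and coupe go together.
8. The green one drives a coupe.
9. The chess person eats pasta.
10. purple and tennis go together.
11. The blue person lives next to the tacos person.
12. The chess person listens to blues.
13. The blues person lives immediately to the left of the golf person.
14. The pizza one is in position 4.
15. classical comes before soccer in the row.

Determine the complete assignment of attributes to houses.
Solution:

House | Sport | Music | Food | Color | Vehicle
----------------------------------------------
  1   | chess | blues | pasta | blue | wagon
  2   | golf | pop | tacos | yellow | truck
  3   | tennis | classical | sushi | purple | sedan
  4   | swimming | rock | pizza | green | coupe
  5   | soccer | jazz | curry | red | van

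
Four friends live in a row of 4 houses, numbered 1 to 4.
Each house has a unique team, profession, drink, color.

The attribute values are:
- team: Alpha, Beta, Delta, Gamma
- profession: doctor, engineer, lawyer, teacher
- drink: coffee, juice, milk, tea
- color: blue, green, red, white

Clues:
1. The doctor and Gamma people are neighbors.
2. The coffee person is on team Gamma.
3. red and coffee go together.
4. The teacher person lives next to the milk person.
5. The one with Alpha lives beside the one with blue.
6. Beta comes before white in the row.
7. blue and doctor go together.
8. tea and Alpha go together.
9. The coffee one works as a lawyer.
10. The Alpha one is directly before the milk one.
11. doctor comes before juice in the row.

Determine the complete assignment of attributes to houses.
Solution:

House | Team | Profession | Drink | Color
-----------------------------------------
  1   | Alpha | teacher | tea | green
  2   | Beta | doctor | milk | blue
  3   | Gamma | lawyer | coffee | red
  4   | Delta | engineer | juice | white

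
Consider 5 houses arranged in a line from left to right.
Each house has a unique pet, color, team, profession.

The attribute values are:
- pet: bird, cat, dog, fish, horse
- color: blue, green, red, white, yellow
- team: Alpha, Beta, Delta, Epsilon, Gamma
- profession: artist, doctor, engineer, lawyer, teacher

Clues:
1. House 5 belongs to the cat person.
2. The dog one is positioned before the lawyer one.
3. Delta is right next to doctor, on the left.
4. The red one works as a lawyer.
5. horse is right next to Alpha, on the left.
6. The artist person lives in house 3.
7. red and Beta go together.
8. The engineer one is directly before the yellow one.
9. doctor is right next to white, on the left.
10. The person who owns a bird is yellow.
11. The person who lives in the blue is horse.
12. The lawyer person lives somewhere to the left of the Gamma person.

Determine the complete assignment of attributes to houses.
Solution:

House | Pet | Color | Team | Profession
---------------------------------------
  1   | horse | blue | Delta | engineer
  2   | bird | yellow | Alpha | doctor
  3   | dog | white | Epsilon | artist
  4   | fish | red | Beta | lawyer
  5   | cat | green | Gamma | teacher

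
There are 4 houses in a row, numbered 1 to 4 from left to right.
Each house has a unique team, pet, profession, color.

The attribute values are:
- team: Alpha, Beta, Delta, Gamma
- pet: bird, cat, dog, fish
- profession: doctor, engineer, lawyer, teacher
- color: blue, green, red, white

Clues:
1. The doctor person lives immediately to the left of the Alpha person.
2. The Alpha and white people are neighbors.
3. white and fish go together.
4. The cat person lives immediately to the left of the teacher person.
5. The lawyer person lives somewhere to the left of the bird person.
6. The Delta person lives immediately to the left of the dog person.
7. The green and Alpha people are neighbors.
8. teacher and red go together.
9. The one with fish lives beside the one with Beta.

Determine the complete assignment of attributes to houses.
Solution:

House | Team | Pet | Profession | Color
---------------------------------------
  1   | Delta | cat | doctor | green
  2   | Alpha | dog | teacher | red
  3   | Gamma | fish | lawyer | white
  4   | Beta | bird | engineer | blue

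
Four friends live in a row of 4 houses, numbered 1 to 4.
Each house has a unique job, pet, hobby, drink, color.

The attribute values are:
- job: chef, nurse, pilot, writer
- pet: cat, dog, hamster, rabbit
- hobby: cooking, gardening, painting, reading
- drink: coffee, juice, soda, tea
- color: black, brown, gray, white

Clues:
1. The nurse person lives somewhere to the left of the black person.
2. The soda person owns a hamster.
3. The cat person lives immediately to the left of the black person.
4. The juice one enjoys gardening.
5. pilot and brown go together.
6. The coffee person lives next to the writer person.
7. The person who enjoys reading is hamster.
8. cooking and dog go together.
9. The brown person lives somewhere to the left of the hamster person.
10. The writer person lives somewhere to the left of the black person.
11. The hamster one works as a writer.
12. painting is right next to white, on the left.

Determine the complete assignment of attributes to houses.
Solution:

House | Job | Pet | Hobby | Drink | Color
-----------------------------------------
  1   | pilot | rabbit | painting | coffee | brown
  2   | writer | hamster | reading | soda | white
  3   | nurse | cat | gardening | juice | gray
  4   | chef | dog | cooking | tea | black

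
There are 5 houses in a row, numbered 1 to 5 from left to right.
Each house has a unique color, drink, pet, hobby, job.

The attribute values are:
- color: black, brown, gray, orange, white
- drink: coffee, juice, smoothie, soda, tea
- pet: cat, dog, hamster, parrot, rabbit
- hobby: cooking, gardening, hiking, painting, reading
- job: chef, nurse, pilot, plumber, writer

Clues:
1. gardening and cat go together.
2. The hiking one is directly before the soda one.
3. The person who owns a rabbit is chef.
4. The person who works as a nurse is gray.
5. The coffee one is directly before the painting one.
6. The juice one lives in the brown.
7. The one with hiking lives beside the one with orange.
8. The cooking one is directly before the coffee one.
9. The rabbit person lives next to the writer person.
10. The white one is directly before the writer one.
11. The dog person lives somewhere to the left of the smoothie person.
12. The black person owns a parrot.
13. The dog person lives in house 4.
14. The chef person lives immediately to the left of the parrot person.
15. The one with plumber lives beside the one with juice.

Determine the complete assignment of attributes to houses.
Solution:

House | Color | Drink | Pet | Hobby | Job
-----------------------------------------
  1   | white | tea | rabbit | cooking | chef
  2   | black | coffee | parrot | hiking | writer
  3   | orange | soda | hamster | painting | plumber
  4   | brown | juice | dog | reading | pilot
  5   | gray | smoothie | cat | gardening | nurse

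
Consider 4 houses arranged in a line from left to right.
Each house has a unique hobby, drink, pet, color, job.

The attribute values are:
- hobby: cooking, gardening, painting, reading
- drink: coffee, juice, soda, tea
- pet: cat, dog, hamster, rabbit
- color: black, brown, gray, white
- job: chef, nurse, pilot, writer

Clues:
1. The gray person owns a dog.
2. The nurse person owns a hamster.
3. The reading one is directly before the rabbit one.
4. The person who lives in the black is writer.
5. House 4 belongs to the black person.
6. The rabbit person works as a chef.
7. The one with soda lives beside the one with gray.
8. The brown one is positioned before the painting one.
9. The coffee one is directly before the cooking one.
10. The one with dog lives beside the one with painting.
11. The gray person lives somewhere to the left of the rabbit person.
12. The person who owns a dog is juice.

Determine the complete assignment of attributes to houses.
Solution:

House | Hobby | Drink | Pet | Color | Job
-----------------------------------------
  1   | gardening | soda | hamster | brown | nurse
  2   | reading | juice | dog | gray | pilot
  3   | painting | coffee | rabbit | white | chef
  4   | cooking | tea | cat | black | writer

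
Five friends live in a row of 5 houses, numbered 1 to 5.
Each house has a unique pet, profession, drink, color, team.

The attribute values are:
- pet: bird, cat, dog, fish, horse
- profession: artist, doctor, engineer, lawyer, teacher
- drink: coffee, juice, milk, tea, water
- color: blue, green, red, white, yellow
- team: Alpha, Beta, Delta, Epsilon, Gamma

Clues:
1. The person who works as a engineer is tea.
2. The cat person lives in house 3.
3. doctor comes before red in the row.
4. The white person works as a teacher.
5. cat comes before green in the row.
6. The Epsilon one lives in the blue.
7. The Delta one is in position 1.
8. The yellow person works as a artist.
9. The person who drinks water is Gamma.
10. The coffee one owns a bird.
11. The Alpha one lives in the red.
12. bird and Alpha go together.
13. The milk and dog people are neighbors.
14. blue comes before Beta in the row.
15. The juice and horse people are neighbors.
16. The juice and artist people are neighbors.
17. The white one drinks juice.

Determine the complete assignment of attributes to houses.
Solution:

House | Pet | Profession | Drink | Color | Team
-----------------------------------------------
  1   | fish | teacher | juice | white | Delta
  2   | horse | artist | water | yellow | Gamma
  3   | cat | doctor | milk | blue | Epsilon
  4   | dog | engineer | tea | green | Beta
  5   | bird | lawyer | coffee | red | Alpha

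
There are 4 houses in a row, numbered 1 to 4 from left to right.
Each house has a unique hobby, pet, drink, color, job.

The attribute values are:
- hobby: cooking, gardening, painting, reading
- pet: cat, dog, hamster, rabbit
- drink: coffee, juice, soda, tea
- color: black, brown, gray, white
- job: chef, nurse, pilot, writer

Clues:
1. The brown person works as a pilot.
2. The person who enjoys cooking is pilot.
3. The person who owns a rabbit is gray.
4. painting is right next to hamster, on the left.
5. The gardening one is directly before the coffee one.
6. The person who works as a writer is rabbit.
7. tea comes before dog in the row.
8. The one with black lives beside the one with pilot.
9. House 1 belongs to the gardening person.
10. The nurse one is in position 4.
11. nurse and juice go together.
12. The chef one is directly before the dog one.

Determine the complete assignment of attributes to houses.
Solution:

House | Hobby | Pet | Drink | Color | Job
-----------------------------------------
  1   | gardening | cat | tea | black | chef
  2   | cooking | dog | coffee | brown | pilot
  3   | painting | rabbit | soda | gray | writer
  4   | reading | hamster | juice | white | nurse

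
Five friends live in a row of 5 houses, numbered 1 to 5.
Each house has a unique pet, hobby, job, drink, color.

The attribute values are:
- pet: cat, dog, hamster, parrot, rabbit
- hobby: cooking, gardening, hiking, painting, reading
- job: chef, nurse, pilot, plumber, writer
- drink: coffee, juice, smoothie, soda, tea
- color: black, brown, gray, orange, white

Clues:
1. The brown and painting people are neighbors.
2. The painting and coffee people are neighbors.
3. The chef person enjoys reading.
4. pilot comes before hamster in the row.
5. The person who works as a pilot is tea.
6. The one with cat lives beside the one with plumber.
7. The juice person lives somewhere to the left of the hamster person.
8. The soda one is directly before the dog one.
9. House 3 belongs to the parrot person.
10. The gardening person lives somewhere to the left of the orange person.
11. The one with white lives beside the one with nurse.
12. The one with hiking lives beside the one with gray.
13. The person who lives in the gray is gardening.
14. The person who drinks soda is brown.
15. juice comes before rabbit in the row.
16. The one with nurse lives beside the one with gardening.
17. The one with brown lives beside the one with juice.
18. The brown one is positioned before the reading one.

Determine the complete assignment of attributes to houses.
Solution:

House | Pet | Hobby | Job | Drink | Color
-----------------------------------------
  1   | cat | cooking | writer | soda | brown
  2   | dog | painting | plumber | juice | white
  3   | parrot | hiking | nurse | coffee | black
  4   | rabbit | gardening | pilot | tea | gray
  5   | hamster | reading | chef | smoothie | orange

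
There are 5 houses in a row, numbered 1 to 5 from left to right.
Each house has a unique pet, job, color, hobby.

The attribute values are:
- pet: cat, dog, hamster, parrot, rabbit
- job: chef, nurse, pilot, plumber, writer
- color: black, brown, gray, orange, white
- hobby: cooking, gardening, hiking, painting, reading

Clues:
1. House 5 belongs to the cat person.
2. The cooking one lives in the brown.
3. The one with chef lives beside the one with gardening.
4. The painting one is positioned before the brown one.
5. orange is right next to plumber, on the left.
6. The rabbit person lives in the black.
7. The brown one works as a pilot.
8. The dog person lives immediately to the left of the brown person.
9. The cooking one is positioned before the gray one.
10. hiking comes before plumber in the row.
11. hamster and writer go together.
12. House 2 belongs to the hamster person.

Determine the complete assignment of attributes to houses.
Solution:

House | Pet | Job | Color | Hobby
---------------------------------
  1   | rabbit | chef | black | hiking
  2   | hamster | writer | orange | gardening
  3   | dog | plumber | white | painting
  4   | parrot | pilot | brown | cooking
  5   | cat | nurse | gray | reading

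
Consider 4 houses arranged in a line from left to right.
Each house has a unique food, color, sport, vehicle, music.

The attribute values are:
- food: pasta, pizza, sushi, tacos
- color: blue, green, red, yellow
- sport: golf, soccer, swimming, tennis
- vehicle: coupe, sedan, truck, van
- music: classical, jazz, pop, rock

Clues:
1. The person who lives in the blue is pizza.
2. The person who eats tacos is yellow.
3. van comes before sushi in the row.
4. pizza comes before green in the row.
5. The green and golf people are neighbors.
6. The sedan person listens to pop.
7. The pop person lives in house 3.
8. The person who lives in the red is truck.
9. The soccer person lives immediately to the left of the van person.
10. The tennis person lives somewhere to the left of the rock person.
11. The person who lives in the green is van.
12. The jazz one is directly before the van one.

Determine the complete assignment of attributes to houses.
Solution:

House | Food | Color | Sport | Vehicle | Music
----------------------------------------------
  1   | pizza | blue | soccer | coupe | jazz
  2   | pasta | green | tennis | van | classical
  3   | tacos | yellow | golf | sedan | pop
  4   | sushi | red | swimming | truck | rock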